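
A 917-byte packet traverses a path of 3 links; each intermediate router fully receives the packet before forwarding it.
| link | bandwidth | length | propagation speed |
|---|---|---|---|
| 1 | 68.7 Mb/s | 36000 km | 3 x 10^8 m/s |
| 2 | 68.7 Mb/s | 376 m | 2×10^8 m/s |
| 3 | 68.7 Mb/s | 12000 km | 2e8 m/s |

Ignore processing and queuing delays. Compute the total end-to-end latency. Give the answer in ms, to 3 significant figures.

L = 917 × 8 = 7336 bits.
Transmission delay per hop = L/R = 7336/68700000 = 0.106783 ms; 3 hops → 0.320349 ms.
Propagation delays (d/s per hop): 120, 0.00188, 60 ms; sum = 180.002 ms.
End-to-end = 180 ms.

180 ms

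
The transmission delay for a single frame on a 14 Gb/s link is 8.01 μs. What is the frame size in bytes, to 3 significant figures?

14000 bytes

L = R × t_tx = 14000000000 b/s × 8.01e-06 s = 112140 bits.
In bytes: 112140 / 8 = 14000 bytes.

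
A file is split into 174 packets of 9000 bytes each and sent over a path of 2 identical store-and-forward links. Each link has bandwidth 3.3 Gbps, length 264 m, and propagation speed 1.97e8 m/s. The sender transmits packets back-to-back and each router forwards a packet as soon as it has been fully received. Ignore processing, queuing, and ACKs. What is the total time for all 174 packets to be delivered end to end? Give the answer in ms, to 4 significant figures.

3.821 ms

Per-hop transmission t_tx = L/R = 72000/3300000000 = 0.0218182 ms.
Per-hop propagation t_prop = 264/197000000 = 0.0013401 ms.
Pipeline fill: first packet needs 2·t_tx to clear all hops; remaining 173 packets each add one t_tx.
Total = (2+174-1)·t_tx + 2·t_prop = 175·0.0218182 + 2·0.0013401 = 3.821 ms.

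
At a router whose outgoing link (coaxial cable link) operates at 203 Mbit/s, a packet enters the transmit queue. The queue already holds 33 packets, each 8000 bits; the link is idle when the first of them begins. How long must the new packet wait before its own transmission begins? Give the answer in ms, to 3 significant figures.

1.30 ms

Each queued packet: L/R = 8000/203000000 = 0.0394089 ms.
33 queued → 1.30049 ms.
Queuing delay = 1.30 ms.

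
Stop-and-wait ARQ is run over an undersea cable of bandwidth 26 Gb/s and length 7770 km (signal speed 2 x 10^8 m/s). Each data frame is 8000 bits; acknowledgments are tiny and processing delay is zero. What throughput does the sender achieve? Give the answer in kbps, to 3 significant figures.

t_tx = L/R = 8000/26000000000 = 3.07692e-07 s.
t_prop = 7770000/200000000 = 0.03885 s; RTT = 0.0777 s.
Cycle = t_tx + RTT = 0.0777003 s.
Throughput = L / cycle = 8000 / 0.0777003 = 103 kbps.

103 kbps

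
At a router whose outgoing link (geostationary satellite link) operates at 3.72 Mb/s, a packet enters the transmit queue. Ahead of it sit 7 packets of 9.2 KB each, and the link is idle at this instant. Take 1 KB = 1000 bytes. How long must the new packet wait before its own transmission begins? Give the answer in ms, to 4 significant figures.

Each queued packet: L/R = 73600/3720000 = 19.7849 ms.
7 queued → 138.495 ms.
Queuing delay = 138.5 ms.

138.5 ms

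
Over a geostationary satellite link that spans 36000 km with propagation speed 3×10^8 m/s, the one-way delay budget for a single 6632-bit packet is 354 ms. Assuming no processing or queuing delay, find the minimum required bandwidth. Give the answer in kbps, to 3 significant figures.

28.3 kbps

Propagation delay = 36000000 / 300000000 = 120 ms.
Transmission budget = 354 − 120 = 234 ms.
R ≥ L / t_tx = 6632 bits / 0.234 s = 28.3 kbps.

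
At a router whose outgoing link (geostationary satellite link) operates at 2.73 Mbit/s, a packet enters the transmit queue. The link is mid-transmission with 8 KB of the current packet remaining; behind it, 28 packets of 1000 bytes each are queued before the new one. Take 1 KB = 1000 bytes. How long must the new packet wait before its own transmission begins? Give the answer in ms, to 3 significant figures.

105 ms

Each queued packet: L/R = 8000/2730000 = 2.9304 ms.
28 queued → 82.0513 ms.
Plus remaining 64000 bits of current packet: 23.4432 ms.
Queuing delay = 105 ms.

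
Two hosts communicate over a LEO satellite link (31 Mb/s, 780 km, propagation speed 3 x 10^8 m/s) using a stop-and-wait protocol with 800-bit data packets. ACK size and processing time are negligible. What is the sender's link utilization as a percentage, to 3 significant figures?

0.494 %

t_tx = L/R = 800/31000000 = 2.58065e-05 s.
t_prop = 780000/300000000 = 0.0026 s; RTT = 0.0052 s.
Cycle = t_tx + RTT = 0.00522581 s.
Utilization = t_tx / cycle = 2.58065e-05/0.00522581 = 0.494 %.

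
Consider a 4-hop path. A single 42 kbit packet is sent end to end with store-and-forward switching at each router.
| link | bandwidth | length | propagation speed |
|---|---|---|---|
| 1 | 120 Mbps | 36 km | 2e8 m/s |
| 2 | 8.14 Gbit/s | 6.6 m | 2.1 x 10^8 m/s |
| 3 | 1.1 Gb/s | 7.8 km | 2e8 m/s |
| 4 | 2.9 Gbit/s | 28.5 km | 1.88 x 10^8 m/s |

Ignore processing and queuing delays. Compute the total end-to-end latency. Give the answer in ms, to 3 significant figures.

L = 42000 bits.
Transmission delays (L/R per hop): 0.35, 0.00515971, 0.0381818, 0.0144828 ms; sum = 0.407824 ms.
Propagation delays (d/s per hop): 0.18, 3.14286e-05, 0.039, 0.151596 ms; sum = 0.370627 ms.
End-to-end = 0.778 ms.

0.778 ms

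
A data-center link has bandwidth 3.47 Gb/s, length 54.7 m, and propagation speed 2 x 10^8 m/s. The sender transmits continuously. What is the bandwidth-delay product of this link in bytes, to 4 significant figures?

Propagation delay = 54.7 / 200000000 = 2.735e-07 s.
BDP = R × t_prop = 3470000000 × 2.735e-07 = 949.045 bits.
In bytes: 949.045/8 = 118.6 bytes.

118.6 bytes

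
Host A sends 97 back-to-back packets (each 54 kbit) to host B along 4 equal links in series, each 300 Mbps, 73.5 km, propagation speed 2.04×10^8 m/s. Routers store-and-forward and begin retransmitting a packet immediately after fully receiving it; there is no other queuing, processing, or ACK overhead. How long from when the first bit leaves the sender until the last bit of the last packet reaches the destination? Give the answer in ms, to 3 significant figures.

19.4 ms

Per-hop transmission t_tx = L/R = 54000/300000000 = 0.18 ms.
Per-hop propagation t_prop = 73500/204000000 = 0.360294 ms.
Pipeline fill: first packet needs 4·t_tx to clear all hops; remaining 96 packets each add one t_tx.
Total = (4+97-1)·t_tx + 4·t_prop = 100·0.18 + 4·0.360294 = 19.4 ms.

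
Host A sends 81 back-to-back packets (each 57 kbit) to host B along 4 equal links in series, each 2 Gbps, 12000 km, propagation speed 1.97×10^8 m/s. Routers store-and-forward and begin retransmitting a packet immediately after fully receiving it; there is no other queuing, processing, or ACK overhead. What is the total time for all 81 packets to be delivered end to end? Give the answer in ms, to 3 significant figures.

Per-hop transmission t_tx = L/R = 57000/2000000000 = 0.0285 ms.
Per-hop propagation t_prop = 12000000/197000000 = 60.9137 ms.
Pipeline fill: first packet needs 4·t_tx to clear all hops; remaining 80 packets each add one t_tx.
Total = (4+81-1)·t_tx + 4·t_prop = 84·0.0285 + 4·60.9137 = 246 ms.

246 ms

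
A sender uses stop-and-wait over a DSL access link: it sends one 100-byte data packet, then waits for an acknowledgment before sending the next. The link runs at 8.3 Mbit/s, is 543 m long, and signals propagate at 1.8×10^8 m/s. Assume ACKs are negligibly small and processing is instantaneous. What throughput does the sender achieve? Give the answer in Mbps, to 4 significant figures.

t_tx = L/R = 800/8.3e+06 = 9.63855e-05 s.
t_prop = 543/180000000 = 3.01667e-06 s; RTT = 6.03333e-06 s.
Cycle = t_tx + RTT = 0.000102419 s.
Throughput = L / cycle = 800 / 0.000102419 = 7.811 Mbps.

7.811 Mbps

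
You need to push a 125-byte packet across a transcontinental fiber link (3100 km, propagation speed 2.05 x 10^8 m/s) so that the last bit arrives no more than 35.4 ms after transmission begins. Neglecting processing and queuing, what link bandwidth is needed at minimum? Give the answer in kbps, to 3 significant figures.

L = 1000 bits.
Propagation delay = 3100000 / 2.05e+08 = 15.122 ms.
Transmission budget = 35.4 − 15.122 = 20.278 ms.
R ≥ L / t_tx = 1000 bits / 0.020278 s = 49.3 kbps.

49.3 kbps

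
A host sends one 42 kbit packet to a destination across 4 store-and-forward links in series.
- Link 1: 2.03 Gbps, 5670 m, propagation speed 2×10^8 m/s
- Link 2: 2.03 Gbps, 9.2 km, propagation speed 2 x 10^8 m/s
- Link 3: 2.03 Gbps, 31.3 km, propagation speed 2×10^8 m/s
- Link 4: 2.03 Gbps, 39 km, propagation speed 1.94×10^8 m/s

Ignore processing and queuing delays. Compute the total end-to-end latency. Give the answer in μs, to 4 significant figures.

514.6 μs

L = 42000 bits.
Transmission delay per hop = L/R = 42000/2.03e+09 = 20.6897 μs; 4 hops → 82.7586 μs.
Propagation delays (d/s per hop): 28.35, 46, 156.5, 201.031 μs; sum = 431.881 μs.
End-to-end = 514.6 μs.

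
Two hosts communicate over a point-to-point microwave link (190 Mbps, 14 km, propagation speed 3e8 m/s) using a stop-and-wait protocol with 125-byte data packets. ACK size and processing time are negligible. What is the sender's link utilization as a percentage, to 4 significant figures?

5.338 %

t_tx = L/R = 1000/190000000 = 5.26316e-06 s.
t_prop = 14000/300000000 = 4.66667e-05 s; RTT = 9.33333e-05 s.
Cycle = t_tx + RTT = 9.85965e-05 s.
Utilization = t_tx / cycle = 5.26316e-06/9.85965e-05 = 5.338 %.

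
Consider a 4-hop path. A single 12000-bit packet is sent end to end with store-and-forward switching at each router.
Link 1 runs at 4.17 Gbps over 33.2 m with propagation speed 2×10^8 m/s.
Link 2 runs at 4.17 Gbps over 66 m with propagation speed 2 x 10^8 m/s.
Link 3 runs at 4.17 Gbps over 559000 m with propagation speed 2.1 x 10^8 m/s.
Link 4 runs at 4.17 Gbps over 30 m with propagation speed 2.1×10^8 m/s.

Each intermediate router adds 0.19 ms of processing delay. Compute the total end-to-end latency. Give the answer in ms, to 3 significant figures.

3.24 ms

Transmission delay per hop = L/R = 12000/4170000000 = 0.0028777 ms; 4 hops → 0.0115108 ms.
Propagation delays (d/s per hop): 0.000166, 0.00033, 2.6619, 0.000142857 ms; sum = 2.66254 ms.
Processing at 3 router(s): 3 × 0.19 ms = 0.57 ms.
End-to-end = 3.24 ms.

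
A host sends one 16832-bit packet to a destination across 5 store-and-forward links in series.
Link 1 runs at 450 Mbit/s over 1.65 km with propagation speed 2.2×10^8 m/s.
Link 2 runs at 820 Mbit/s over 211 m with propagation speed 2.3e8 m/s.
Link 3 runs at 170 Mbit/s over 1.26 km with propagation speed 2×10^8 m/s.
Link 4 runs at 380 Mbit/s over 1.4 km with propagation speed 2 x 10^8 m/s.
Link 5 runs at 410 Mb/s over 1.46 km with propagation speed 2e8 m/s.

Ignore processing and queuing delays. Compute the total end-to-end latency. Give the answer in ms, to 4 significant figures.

0.2713 ms

Transmission delays (L/R per hop): 0.0374044, 0.0205268, 0.0990118, 0.0442947, 0.0410537 ms; sum = 0.242291 ms.
Propagation delays (d/s per hop): 0.0075, 0.000917391, 0.0063, 0.007, 0.0073 ms; sum = 0.0290174 ms.
End-to-end = 0.2713 ms.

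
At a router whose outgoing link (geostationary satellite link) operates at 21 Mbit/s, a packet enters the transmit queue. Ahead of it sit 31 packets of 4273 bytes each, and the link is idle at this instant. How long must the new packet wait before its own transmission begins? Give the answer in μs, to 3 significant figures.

50500 μs

Each queued packet: L/R = 34184/21000000 = 1627.81 μs.
31 queued → 50462.1 μs.
Queuing delay = 50500 μs.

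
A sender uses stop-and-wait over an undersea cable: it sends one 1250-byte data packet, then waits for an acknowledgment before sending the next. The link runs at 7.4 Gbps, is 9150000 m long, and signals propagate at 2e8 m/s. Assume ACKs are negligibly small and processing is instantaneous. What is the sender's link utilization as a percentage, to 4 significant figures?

0.001477 %

t_tx = L/R = 10000/7400000000 = 1.35135e-06 s.
t_prop = 9150000/200000000 = 0.04575 s; RTT = 0.0915 s.
Cycle = t_tx + RTT = 0.0915014 s.
Utilization = t_tx / cycle = 1.35135e-06/0.0915014 = 0.001477 %.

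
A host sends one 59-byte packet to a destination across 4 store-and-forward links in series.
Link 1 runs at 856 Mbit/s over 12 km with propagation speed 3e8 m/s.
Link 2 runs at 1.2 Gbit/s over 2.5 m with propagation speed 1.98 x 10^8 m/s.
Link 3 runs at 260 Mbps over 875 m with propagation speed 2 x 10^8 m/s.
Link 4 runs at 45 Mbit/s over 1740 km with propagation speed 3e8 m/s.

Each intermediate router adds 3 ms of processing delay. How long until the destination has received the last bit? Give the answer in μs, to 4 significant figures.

L = 59 × 8 = 472 bits.
Transmission delays (L/R per hop): 0.551402, 0.393333, 1.81538, 10.4889 μs; sum = 13.249 μs.
Propagation delays (d/s per hop): 40, 0.0126263, 4.375, 5800 μs; sum = 5844.39 μs.
Processing at 3 router(s): 3 × 3 ms = 9000 μs.
End-to-end = 14860 μs.

14860 μs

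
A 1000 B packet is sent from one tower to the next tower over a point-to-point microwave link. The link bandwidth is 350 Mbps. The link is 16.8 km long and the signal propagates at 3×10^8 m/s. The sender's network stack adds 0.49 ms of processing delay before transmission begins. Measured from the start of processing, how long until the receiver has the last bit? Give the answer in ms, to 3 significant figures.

L = 1000 × 8 = 8000 bits.
Transmission delay = L/R = 8000 / 350000000 = 0.0228571 ms.
Propagation delay = d/s = 16800 m / 300000000 m/s = 0.056 ms.
Plus processing delay 0.49 ms = 0.49 ms.
Total = 0.569 ms.

0.569 ms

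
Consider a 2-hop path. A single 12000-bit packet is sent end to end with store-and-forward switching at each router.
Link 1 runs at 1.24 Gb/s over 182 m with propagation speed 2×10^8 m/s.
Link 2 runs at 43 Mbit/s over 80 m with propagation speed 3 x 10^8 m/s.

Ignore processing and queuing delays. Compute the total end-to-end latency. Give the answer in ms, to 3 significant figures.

Transmission delays (L/R per hop): 0.00967742, 0.27907 ms; sum = 0.288747 ms.
Propagation delays (d/s per hop): 0.00091, 0.000266667 ms; sum = 0.00117667 ms.
End-to-end = 0.290 ms.

0.290 ms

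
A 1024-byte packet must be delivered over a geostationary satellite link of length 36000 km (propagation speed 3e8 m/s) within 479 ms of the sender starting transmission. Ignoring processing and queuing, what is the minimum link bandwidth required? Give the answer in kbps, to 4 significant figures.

L = 8192 bits.
Propagation delay = 36000000 / 300000000 = 120 ms.
Transmission budget = 479 − 120 = 359 ms.
R ≥ L / t_tx = 8192 bits / 0.359 s = 22.82 kbps.

22.82 kbps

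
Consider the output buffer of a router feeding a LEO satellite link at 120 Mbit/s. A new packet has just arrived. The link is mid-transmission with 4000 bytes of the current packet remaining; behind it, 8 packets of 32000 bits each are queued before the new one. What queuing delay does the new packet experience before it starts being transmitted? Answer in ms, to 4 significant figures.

2.400 ms

Each queued packet: L/R = 32000/120000000 = 0.266667 ms.
8 queued → 2.13333 ms.
Plus remaining 32000 bits of current packet: 0.266667 ms.
Queuing delay = 2.400 ms.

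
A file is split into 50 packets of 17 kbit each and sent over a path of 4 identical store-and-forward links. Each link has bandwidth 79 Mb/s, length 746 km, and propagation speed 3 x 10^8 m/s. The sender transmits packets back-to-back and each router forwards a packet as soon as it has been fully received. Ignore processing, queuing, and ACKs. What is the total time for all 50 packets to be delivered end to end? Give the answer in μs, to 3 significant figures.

Per-hop transmission t_tx = L/R = 17000/79000000 = 215.19 μs.
Per-hop propagation t_prop = 746000/300000000 = 2486.67 μs.
Pipeline fill: first packet needs 4·t_tx to clear all hops; remaining 49 packets each add one t_tx.
Total = (4+50-1)·t_tx + 4·t_prop = 53·215.19 + 4·2486.67 = 21400 μs.

21400 μs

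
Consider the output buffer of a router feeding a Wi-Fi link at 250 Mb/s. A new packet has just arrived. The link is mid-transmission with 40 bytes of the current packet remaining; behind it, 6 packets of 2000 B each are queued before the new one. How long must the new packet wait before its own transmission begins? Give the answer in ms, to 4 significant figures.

0.3853 ms

Each queued packet: L/R = 16000/250000000 = 0.064 ms.
6 queued → 0.384 ms.
Plus remaining 320 bits of current packet: 0.00128 ms.
Queuing delay = 0.3853 ms.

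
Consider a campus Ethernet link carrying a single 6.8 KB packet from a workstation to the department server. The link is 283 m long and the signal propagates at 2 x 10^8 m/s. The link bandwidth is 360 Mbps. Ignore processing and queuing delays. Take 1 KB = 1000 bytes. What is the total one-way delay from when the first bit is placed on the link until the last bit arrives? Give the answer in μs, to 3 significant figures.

L = 54400 bits.
Transmission delay = L/R = 54400 / 360000000 = 151.111 μs.
Propagation delay = d/s = 283 m / 200000000 m/s = 1.415 μs.
Total = 153 μs.

153 μs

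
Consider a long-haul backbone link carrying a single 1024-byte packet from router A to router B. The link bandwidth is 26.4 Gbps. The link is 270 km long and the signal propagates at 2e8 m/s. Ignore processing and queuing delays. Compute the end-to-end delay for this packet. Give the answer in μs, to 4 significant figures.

1350 μs

L = 1024 × 8 = 8192 bits.
Transmission delay = L/R = 8192 / 26400000000 = 0.310303 μs.
Propagation delay = d/s = 270000 m / 200000000 m/s = 1350 μs.
Total = 1350 μs.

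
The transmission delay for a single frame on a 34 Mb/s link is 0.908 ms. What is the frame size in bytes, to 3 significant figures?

L = R × t_tx = 34000000 b/s × 0.000908 s = 30872 bits.
In bytes: 30872 / 8 = 3860 bytes.

3860 bytes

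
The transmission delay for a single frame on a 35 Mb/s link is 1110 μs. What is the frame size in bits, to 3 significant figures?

38900 bits

L = R × t_tx = 35000000 b/s × 0.00111 s = 38850 bits.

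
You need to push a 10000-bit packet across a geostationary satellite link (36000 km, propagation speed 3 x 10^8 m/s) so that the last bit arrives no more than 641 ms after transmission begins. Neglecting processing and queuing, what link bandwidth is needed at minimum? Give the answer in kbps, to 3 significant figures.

Propagation delay = 36000000 / 300000000 = 120 ms.
Transmission budget = 641 − 120 = 521 ms.
R ≥ L / t_tx = 10000 bits / 0.521 s = 19.2 kbps.

19.2 kbps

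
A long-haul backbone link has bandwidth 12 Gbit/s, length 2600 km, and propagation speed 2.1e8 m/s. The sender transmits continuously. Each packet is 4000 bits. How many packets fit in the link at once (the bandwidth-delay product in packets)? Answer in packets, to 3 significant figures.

Propagation delay = 2600000 / 210000000 = 0.012381 s.
BDP = R × t_prop = 12000000000 × 0.012381 = 148571000 bits.
In packets of 4000 bits: 37100 packets.

37100 packets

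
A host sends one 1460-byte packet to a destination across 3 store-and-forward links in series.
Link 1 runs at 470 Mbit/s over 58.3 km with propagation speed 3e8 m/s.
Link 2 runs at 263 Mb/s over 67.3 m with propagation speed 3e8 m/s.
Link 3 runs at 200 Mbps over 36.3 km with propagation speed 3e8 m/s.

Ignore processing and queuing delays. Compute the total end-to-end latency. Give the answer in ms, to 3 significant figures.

0.443 ms

L = 1460 × 8 = 11680 bits.
Transmission delays (L/R per hop): 0.0248511, 0.0444106, 0.0584 ms; sum = 0.127662 ms.
Propagation delays (d/s per hop): 0.194333, 0.000224333, 0.121 ms; sum = 0.315558 ms.
End-to-end = 0.443 ms.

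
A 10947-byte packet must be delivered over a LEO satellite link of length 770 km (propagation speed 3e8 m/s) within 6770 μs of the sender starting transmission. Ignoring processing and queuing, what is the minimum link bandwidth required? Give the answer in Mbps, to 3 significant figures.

L = 87576 bits.
Propagation delay = 770000 / 300000000 = 2566.67 μs.
Transmission budget = 6770 − 2566.67 = 4203.33 μs.
R ≥ L / t_tx = 87576 bits / 0.00420333 s = 20.8 Mbps.

20.8 Mbps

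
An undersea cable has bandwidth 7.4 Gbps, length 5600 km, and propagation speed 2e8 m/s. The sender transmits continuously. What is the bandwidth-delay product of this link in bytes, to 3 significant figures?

Propagation delay = 5600000 / 200000000 = 0.028 s.
BDP = R × t_prop = 7400000000 × 0.028 = 207200000 bits.
In bytes: 207200000/8 = 25900000 bytes.

25900000 bytes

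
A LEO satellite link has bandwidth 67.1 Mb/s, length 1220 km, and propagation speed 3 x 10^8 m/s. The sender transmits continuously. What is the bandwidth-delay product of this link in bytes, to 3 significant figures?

34100 bytes

Propagation delay = 1220000 / 300000000 = 0.00406667 s.
BDP = R × t_prop = 6.71e+07 × 0.00406667 = 272873 bits.
In bytes: 272873/8 = 34100 bytes.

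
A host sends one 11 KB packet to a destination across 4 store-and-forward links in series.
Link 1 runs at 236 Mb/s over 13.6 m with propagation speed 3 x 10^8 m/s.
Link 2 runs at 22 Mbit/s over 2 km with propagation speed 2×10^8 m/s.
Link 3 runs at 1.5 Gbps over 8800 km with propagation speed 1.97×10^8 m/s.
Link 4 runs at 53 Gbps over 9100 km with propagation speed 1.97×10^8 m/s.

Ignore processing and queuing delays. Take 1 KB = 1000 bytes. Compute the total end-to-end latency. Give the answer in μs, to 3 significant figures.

95300 μs

L = 88000 bits.
Transmission delays (L/R per hop): 372.881, 4000, 58.6667, 1.66038 μs; sum = 4433.21 μs.
Propagation delays (d/s per hop): 0.0453333, 10, 44670.1, 46192.9 μs; sum = 90873 μs.
End-to-end = 95300 μs.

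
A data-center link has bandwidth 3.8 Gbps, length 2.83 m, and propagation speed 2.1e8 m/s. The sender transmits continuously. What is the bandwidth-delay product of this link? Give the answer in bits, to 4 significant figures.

Propagation delay = 2.83 / 210000000 = 1.34762e-08 s.
BDP = R × t_prop = 3800000000 × 1.34762e-08 = 51.2095 bits.

51.21 bits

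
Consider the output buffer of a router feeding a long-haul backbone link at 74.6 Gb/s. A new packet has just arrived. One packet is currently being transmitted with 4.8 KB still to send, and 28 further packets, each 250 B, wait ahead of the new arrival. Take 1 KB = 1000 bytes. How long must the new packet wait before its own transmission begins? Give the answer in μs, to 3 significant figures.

1.27 μs

Each queued packet: L/R = 2000/74600000000 = 0.0268097 μs.
28 queued → 0.75067 μs.
Plus remaining 38400 bits of current packet: 0.514745 μs.
Queuing delay = 1.27 μs.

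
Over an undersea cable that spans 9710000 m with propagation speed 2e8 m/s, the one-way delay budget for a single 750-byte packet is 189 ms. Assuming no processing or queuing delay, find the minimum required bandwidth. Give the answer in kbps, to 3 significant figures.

42.7 kbps

L = 6000 bits.
Propagation delay = 9710000 / 200000000 = 48.55 ms.
Transmission budget = 189 − 48.55 = 140.45 ms.
R ≥ L / t_tx = 6000 bits / 0.14045 s = 42.7 kbps.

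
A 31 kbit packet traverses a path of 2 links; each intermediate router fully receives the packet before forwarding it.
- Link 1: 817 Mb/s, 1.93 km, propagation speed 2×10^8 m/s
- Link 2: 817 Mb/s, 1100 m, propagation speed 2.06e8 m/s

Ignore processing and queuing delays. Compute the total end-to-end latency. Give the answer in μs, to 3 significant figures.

90.9 μs

L = 31000 bits.
Transmission delay per hop = L/R = 31000/817000000 = 37.9437 μs; 2 hops → 75.8874 μs.
Propagation delays (d/s per hop): 9.65, 5.33981 μs; sum = 14.9898 μs.
End-to-end = 90.9 μs.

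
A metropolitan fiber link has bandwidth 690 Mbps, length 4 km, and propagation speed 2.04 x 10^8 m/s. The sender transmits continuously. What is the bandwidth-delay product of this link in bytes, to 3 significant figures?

1690 bytes

Propagation delay = 4000 / 204000000 = 1.96078e-05 s.
BDP = R × t_prop = 690000000 × 1.96078e-05 = 13529.4 bits.
In bytes: 13529.4/8 = 1690 bytes.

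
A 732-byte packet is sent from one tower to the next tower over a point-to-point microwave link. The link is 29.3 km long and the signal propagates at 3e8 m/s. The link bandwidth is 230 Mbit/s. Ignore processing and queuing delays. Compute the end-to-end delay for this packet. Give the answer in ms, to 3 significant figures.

0.123 ms

L = 732 × 8 = 5856 bits.
Transmission delay = L/R = 5856 / 230000000 = 0.0254609 ms.
Propagation delay = d/s = 29300 m / 300000000 m/s = 0.0976667 ms.
Total = 0.123 ms.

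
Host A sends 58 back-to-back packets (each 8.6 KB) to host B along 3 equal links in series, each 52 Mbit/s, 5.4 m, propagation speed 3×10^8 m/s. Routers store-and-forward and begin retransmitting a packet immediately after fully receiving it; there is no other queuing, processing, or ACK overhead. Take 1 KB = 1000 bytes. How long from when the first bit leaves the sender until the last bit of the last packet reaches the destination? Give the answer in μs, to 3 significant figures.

Per-hop transmission t_tx = L/R = 68800/52000000 = 1323.08 μs.
Per-hop propagation t_prop = 5.4/300000000 = 0.018 μs.
Pipeline fill: first packet needs 3·t_tx to clear all hops; remaining 57 packets each add one t_tx.
Total = (3+58-1)·t_tx + 3·t_prop = 60·1323.08 + 3·0.018 = 79400 μs.

79400 μs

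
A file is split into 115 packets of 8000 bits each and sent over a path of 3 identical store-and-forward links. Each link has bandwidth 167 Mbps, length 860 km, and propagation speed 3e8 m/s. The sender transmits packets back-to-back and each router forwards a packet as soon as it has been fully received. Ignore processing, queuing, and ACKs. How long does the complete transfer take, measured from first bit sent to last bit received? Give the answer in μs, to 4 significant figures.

Per-hop transmission t_tx = L/R = 8000/167000000 = 47.9042 μs.
Per-hop propagation t_prop = 860000/300000000 = 2866.67 μs.
Pipeline fill: first packet needs 3·t_tx to clear all hops; remaining 114 packets each add one t_tx.
Total = (3+115-1)·t_tx + 3·t_prop = 117·47.9042 + 3·2866.67 = 14200 μs.

14200 μs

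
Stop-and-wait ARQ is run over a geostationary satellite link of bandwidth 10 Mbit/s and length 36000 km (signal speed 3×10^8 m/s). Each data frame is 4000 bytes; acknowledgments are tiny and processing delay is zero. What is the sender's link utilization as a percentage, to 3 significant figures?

t_tx = L/R = 32000/10000000 = 0.0032 s.
t_prop = 36000000/300000000 = 0.12 s; RTT = 0.24 s.
Cycle = t_tx + RTT = 0.2432 s.
Utilization = t_tx / cycle = 0.0032/0.2432 = 1.32 %.

1.32 %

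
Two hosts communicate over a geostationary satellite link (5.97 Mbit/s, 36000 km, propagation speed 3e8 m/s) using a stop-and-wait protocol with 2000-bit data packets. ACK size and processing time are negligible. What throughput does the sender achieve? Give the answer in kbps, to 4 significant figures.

8.322 kbps

t_tx = L/R = 2000/5970000 = 0.000335008 s.
t_prop = 36000000/300000000 = 0.12 s; RTT = 0.24 s.
Cycle = t_tx + RTT = 0.240335 s.
Throughput = L / cycle = 2000 / 0.240335 = 8.322 kbps.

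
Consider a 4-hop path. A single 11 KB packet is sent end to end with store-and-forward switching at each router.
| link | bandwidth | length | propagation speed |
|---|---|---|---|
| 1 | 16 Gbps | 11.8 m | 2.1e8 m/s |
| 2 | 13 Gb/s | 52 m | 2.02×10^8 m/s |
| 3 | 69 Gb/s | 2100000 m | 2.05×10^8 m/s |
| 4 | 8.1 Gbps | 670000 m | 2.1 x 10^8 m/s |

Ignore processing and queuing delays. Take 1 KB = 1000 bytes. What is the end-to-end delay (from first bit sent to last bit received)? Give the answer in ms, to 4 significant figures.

13.46 ms

L = 88000 bits.
Transmission delays (L/R per hop): 0.0055, 0.00676923, 0.00127536, 0.0108642 ms; sum = 0.0244088 ms.
Propagation delays (d/s per hop): 5.61905e-05, 0.000257426, 10.2439, 3.19048 ms; sum = 13.4347 ms.
End-to-end = 13.46 ms.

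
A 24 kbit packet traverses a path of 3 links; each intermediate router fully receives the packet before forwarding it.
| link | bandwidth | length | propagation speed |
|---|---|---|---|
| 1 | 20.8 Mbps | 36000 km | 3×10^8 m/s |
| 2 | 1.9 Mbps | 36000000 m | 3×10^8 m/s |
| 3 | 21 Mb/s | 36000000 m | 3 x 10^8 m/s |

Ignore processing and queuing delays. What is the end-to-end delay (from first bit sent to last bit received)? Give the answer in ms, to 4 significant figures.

L = 24000 bits.
Transmission delays (L/R per hop): 1.15385, 12.6316, 1.14286 ms; sum = 14.9283 ms.
Propagation delays (d/s per hop): 120, 120, 120 ms; sum = 360 ms.
End-to-end = 374.9 ms.

374.9 ms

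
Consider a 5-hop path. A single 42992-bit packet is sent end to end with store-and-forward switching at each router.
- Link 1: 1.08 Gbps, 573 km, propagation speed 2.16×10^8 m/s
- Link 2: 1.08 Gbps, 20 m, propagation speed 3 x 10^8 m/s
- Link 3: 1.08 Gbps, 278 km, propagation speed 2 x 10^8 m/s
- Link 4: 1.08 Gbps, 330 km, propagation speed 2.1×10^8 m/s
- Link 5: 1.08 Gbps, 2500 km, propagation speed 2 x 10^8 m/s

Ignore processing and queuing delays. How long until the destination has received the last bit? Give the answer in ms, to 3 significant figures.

18.3 ms

Transmission delay per hop = L/R = 42992/1080000000 = 0.0398074 ms; 5 hops → 0.199037 ms.
Propagation delays (d/s per hop): 2.65278, 6.66667e-05, 1.39, 1.57143, 12.5 ms; sum = 18.1143 ms.
End-to-end = 18.3 ms.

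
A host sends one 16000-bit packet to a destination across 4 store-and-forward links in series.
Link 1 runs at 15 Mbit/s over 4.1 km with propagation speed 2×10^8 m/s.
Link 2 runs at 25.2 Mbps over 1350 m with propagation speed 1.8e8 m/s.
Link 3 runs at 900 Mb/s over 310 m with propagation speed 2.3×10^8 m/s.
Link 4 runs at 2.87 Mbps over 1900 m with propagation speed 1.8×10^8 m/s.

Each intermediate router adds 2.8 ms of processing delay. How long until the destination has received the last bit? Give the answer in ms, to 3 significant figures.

Transmission delays (L/R per hop): 1.06667, 0.634921, 0.0177778, 5.57491 ms; sum = 7.29428 ms.
Propagation delays (d/s per hop): 0.0205, 0.0075, 0.00134783, 0.0105556 ms; sum = 0.0399034 ms.
Processing at 3 router(s): 3 × 2.8 ms = 8.4 ms.
End-to-end = 15.7 ms.

15.7 ms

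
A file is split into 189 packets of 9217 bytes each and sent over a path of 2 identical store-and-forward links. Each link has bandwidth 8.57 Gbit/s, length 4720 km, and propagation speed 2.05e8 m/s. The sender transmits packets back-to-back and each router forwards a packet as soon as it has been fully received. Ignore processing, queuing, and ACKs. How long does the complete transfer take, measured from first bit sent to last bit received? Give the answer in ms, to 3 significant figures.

47.7 ms

Per-hop transmission t_tx = L/R = 73736/8570000000 = 0.00860397 ms.
Per-hop propagation t_prop = 4720000/2.05e+08 = 23.0244 ms.
Pipeline fill: first packet needs 2·t_tx to clear all hops; remaining 188 packets each add one t_tx.
Total = (2+189-1)·t_tx + 2·t_prop = 190·0.00860397 + 2·23.0244 = 47.7 ms.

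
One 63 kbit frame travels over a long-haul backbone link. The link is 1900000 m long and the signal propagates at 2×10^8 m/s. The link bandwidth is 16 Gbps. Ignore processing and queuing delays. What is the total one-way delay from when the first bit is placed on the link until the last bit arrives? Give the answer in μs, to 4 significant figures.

9504 μs

L = 63000 bits.
Transmission delay = L/R = 63000 / 16000000000 = 3.9375 μs.
Propagation delay = d/s = 1900000 m / 200000000 m/s = 9500 μs.
Total = 9504 μs.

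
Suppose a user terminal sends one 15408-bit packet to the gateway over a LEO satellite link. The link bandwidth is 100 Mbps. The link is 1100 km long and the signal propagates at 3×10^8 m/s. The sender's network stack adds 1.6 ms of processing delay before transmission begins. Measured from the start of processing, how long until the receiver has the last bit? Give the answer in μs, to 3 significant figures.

Transmission delay = L/R = 15408 / 100000000 = 154.08 μs.
Propagation delay = d/s = 1100000 m / 300000000 m/s = 3666.67 μs.
Plus processing delay 1.6 ms = 1600 μs.
Total = 5420 μs.

5420 μs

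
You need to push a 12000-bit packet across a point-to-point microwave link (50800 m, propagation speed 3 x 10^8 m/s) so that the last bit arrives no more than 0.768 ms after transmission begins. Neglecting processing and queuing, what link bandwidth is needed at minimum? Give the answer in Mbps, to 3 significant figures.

Propagation delay = 50800 / 300000000 = 0.169333 ms.
Transmission budget = 0.768 − 0.169333 = 0.598667 ms.
R ≥ L / t_tx = 12000 bits / 0.000598667 s = 20.0 Mbps.

20.0 Mbps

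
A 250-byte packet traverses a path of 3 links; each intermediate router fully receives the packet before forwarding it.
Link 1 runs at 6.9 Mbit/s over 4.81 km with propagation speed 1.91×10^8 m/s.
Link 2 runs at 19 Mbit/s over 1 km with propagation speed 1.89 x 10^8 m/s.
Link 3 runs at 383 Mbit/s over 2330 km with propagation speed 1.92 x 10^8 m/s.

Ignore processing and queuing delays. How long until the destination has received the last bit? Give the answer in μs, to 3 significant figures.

L = 250 × 8 = 2000 bits.
Transmission delays (L/R per hop): 289.855, 105.263, 5.22193 μs; sum = 400.34 μs.
Propagation delays (d/s per hop): 25.1832, 5.29101, 12135.4 μs; sum = 12165.9 μs.
End-to-end = 12600 μs.

12600 μs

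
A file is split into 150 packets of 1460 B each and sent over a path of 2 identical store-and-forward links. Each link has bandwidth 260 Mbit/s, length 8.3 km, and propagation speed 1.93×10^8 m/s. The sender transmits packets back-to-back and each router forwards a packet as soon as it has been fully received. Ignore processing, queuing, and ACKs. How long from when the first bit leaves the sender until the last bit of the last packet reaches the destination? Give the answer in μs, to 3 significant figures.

6870 μs

Per-hop transmission t_tx = L/R = 11680/260000000 = 44.9231 μs.
Per-hop propagation t_prop = 8300/193000000 = 43.0052 μs.
Pipeline fill: first packet needs 2·t_tx to clear all hops; remaining 149 packets each add one t_tx.
Total = (2+150-1)·t_tx + 2·t_prop = 151·44.9231 + 2·43.0052 = 6870 μs.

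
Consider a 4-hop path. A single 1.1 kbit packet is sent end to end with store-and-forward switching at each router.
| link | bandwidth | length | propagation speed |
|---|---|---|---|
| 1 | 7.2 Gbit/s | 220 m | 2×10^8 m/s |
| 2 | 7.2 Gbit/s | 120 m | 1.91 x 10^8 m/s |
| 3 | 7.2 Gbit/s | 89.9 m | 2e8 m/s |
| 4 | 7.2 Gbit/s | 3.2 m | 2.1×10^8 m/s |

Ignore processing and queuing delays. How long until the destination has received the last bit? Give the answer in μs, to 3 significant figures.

2.80 μs

L = 1100 bits.
Transmission delay per hop = L/R = 1100/7200000000 = 0.152778 μs; 4 hops → 0.611111 μs.
Propagation delays (d/s per hop): 1.1, 0.628272, 0.4495, 0.0152381 μs; sum = 2.19301 μs.
End-to-end = 2.80 μs.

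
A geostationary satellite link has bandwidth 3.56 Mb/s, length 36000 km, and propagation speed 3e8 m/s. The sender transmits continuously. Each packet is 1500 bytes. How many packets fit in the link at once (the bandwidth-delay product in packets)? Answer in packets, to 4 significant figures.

Propagation delay = 36000000 / 300000000 = 0.12 s.
BDP = R × t_prop = 3560000 × 0.12 = 427200 bits.
In packets of 12000 bits: 35.60 packets.

35.60 packets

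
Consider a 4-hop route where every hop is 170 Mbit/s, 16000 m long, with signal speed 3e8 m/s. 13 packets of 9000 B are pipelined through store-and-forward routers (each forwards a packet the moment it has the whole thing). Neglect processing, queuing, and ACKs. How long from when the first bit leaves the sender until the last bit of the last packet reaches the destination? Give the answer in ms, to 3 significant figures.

Per-hop transmission t_tx = L/R = 72000/170000000 = 0.423529 ms.
Per-hop propagation t_prop = 16000/300000000 = 0.0533333 ms.
Pipeline fill: first packet needs 4·t_tx to clear all hops; remaining 12 packets each add one t_tx.
Total = (4+13-1)·t_tx + 4·t_prop = 16·0.423529 + 4·0.0533333 = 6.99 ms.

6.99 ms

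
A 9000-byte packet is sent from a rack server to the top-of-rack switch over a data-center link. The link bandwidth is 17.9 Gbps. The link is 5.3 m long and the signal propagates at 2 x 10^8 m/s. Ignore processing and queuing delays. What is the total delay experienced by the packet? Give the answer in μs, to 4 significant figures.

L = 9000 × 8 = 72000 bits.
Transmission delay = L/R = 72000 / 17900000000 = 4.02235 μs.
Propagation delay = d/s = 5.3 m / 200000000 m/s = 0.0265 μs.
Total = 4.049 μs.

4.049 μs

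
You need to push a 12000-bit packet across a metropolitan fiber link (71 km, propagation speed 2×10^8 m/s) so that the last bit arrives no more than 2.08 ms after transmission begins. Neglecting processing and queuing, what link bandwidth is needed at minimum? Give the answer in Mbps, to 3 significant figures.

Propagation delay = 71000 / 200000000 = 0.355 ms.
Transmission budget = 2.08 − 0.355 = 1.725 ms.
R ≥ L / t_tx = 12000 bits / 0.001725 s = 6.96 Mbps.

6.96 Mbps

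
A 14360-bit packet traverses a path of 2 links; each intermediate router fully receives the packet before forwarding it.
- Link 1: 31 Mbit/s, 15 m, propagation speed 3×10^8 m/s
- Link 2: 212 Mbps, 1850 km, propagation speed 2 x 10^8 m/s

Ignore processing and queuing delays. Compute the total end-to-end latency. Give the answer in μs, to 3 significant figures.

Transmission delays (L/R per hop): 463.226, 67.7358 μs; sum = 530.962 μs.
Propagation delays (d/s per hop): 0.05, 9250 μs; sum = 9250.05 μs.
End-to-end = 9780 μs.

9780 μs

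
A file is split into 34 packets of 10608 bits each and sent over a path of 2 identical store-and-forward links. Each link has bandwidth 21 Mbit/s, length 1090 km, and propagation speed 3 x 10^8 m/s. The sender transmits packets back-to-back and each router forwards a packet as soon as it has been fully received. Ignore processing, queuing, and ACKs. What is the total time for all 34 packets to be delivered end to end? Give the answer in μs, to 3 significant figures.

24900 μs

Per-hop transmission t_tx = L/R = 10608/21000000 = 505.143 μs.
Per-hop propagation t_prop = 1090000/300000000 = 3633.33 μs.
Pipeline fill: first packet needs 2·t_tx to clear all hops; remaining 33 packets each add one t_tx.
Total = (2+34-1)·t_tx + 2·t_prop = 35·505.143 + 2·3633.33 = 24900 μs.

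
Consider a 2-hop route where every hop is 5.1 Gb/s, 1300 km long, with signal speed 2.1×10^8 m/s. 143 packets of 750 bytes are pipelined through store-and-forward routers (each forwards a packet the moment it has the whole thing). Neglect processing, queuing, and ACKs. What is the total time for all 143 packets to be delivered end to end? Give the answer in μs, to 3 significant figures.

Per-hop transmission t_tx = L/R = 6000/5100000000 = 1.17647 μs.
Per-hop propagation t_prop = 1300000/210000000 = 6190.48 μs.
Pipeline fill: first packet needs 2·t_tx to clear all hops; remaining 142 packets each add one t_tx.
Total = (2+143-1)·t_tx + 2·t_prop = 144·1.17647 + 2·6190.48 = 12600 μs.

12600 μs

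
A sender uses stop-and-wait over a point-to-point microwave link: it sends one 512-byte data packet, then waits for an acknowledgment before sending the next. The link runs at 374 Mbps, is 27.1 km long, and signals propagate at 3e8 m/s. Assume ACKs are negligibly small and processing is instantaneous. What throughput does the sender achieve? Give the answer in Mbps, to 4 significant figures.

t_tx = L/R = 4096/374000000 = 1.09519e-05 s.
t_prop = 27100/300000000 = 9.03333e-05 s; RTT = 0.000180667 s.
Cycle = t_tx + RTT = 0.000191619 s.
Throughput = L / cycle = 4096 / 0.000191619 = 21.38 Mbps.

21.38 Mbps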